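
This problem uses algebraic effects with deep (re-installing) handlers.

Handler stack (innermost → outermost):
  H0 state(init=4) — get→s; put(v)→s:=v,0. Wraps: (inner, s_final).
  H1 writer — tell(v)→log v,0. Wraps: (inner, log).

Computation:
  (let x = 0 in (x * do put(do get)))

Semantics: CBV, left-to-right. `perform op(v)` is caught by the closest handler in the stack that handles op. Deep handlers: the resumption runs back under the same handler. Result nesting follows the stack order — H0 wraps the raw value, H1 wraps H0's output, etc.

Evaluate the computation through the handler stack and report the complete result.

Answer: ((0, 4), ())

Working:
get @ H0 ⇒ 4
put(4) @ H0 ⇒ s:=4
H0 returns (0, 4)
H1 returns ((0, 4), ())
= ((0, 4), ())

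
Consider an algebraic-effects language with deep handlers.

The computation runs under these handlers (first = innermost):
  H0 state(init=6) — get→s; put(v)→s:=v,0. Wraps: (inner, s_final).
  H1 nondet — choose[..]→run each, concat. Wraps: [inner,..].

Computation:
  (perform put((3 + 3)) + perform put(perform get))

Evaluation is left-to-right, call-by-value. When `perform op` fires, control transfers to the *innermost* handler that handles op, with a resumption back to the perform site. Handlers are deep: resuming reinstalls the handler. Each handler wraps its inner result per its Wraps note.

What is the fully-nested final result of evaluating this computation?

Step-by-step:
put(6) @ H0 ⇒ s:=6
get @ H0 ⇒ 6
put(6) @ H0 ⇒ s:=6
H0 returns (0, 6)
H1 returns [(0, 6)]
= [(0, 6)]

Answer: [(0, 6)]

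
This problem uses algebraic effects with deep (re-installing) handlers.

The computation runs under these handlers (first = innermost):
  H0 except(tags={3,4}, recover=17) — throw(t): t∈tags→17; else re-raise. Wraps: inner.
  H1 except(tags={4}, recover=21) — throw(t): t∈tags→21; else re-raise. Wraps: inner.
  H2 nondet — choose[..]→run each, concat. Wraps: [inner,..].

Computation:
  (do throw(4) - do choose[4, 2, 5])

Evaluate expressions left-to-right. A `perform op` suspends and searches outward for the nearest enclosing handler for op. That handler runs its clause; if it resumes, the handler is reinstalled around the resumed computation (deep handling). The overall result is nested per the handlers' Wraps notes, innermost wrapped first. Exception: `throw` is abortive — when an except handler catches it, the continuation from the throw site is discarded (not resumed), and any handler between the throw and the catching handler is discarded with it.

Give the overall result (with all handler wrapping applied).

Answer: [17]

Evaluation trace:
throw(4) @ H0 caught ⇒ 17
H1 returns 17
H2 returns [17]
= [17]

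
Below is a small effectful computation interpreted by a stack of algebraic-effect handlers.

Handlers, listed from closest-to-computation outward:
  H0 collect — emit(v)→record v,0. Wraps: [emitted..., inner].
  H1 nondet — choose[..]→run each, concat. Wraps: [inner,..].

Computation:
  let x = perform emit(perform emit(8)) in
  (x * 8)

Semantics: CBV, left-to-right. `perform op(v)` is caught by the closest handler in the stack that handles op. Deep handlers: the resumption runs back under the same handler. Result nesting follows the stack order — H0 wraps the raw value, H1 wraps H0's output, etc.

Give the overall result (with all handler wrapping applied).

Answer: [[8, 0, 0]]

Step-by-step:
emit(8) @ H0 ⇒ out+=8
emit(0) @ H0 ⇒ out+=0
H0 returns [8, 0, 0]
H1 returns [[8, 0, 0]]
= [[8, 0, 0]]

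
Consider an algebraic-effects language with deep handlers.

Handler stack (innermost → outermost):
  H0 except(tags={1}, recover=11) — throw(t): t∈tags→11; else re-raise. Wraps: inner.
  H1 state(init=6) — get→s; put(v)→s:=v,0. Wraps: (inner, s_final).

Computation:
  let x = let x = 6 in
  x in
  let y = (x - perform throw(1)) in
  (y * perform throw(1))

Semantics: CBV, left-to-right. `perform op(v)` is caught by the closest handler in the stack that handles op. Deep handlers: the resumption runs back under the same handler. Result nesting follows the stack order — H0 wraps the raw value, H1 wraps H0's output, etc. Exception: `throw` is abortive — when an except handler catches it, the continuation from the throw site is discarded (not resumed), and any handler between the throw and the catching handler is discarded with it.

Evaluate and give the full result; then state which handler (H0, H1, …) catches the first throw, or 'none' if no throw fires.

Answer: (11, 6) ; first throw caught by: H0

Working:
throw(1) @ H0 caught ⇒ 11
H1 returns (11, 6)
= (11, 6)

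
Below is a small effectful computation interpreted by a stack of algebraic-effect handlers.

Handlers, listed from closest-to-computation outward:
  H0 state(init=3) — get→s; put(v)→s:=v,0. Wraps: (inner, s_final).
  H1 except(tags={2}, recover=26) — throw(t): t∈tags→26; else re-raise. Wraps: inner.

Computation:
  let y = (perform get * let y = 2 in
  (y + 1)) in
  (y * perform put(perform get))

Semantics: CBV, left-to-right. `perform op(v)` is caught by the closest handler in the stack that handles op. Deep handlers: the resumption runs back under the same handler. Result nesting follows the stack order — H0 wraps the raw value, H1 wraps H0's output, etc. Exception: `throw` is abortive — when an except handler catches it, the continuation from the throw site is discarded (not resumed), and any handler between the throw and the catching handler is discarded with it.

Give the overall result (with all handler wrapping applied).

Evaluation trace:
get @ H0 ⇒ 3
get @ H0 ⇒ 3
put(3) @ H0 ⇒ s:=3
H0 returns (0, 3)
H1 returns (0, 3)
= (0, 3)

Answer: (0, 3)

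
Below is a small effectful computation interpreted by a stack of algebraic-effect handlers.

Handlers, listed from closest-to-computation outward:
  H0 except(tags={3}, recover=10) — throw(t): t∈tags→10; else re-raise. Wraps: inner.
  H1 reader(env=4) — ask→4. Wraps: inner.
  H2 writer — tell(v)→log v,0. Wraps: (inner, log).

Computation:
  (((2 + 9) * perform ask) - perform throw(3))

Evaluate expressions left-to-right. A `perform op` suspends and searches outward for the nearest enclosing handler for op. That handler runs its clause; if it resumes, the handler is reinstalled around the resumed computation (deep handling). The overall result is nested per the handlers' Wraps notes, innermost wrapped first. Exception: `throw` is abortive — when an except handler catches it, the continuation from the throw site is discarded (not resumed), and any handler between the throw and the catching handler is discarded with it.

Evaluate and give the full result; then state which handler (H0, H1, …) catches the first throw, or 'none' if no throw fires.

Answer: (10, ()) ; first throw caught by: H0

Step-by-step:
ask @ H1 ⇒ 4
throw(3) @ H0 caught ⇒ 10
H1 returns 10
H2 returns (10, ())
= (10, ())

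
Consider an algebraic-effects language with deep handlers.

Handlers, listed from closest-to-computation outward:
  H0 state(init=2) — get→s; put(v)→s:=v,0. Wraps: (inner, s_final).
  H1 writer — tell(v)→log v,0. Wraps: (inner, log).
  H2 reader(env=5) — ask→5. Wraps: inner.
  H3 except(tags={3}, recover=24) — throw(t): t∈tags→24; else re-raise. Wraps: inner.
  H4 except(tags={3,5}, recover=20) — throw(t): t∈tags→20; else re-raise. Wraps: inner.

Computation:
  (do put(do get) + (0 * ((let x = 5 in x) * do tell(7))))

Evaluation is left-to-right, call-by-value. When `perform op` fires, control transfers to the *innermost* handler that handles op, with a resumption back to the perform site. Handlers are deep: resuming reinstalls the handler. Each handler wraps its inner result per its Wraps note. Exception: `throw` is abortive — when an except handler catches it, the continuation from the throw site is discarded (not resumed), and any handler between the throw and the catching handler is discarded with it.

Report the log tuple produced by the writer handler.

Working:
get @ H0 ⇒ 2
put(2) @ H0 ⇒ s:=2
tell(7) @ H1 ⇒ log+=7
H0 returns (0, 2)
H1 returns ((0, 2), (7))
H2 returns ((0, 2), (7))
H3 returns ((0, 2), (7))
H4 returns ((0, 2), (7))
= ((0, 2), (7))

Answer: (7)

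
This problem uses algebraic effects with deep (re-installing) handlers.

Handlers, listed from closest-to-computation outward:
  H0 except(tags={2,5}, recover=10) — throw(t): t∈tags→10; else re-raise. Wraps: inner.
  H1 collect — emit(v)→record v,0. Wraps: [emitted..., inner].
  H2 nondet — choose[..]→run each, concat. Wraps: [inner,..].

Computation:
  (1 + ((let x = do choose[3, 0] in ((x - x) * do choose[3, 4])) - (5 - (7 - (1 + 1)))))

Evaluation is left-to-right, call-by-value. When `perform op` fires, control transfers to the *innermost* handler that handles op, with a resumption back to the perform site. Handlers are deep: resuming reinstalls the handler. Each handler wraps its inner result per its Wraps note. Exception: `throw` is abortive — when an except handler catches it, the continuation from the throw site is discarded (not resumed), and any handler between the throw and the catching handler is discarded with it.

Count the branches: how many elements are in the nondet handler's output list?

Working:
choose[3, 0] @ H2
  branch[0] choose=3:
    choose[3, 4] @ H2
      branch[0] choose=3:
        H0 returns 1
        H1 returns [1]
        H2 returns [[1]]
      branch[1] choose=4:
        H0 returns 1
        H1 returns [1]
        H2 returns [[1]]
  branch[1] choose=0:
    choose[3, 4] @ H2
      branch[0] choose=3:
        H0 returns 1
        H1 returns [1]
        H2 returns [[1]]
      branch[1] choose=4:
        H0 returns 1
        H1 returns [1]
        H2 returns [[1]]
= [[1], [1], [1], [1]]

Answer: 4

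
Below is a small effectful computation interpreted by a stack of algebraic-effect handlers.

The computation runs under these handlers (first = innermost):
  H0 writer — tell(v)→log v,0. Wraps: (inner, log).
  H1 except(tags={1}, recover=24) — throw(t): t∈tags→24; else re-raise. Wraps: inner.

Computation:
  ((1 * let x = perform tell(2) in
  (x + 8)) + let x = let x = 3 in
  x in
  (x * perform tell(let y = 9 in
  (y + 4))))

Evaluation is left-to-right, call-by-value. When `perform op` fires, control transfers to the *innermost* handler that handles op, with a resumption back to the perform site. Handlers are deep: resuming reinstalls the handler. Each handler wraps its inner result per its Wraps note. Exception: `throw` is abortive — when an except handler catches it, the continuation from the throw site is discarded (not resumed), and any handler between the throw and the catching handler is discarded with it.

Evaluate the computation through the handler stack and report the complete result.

Evaluation trace:
tell(2) @ H0 ⇒ log+=2
tell(13) @ H0 ⇒ log+=13
H0 returns (8, (2, 13))
H1 returns (8, (2, 13))
= (8, (2, 13))

Answer: (8, (2, 13))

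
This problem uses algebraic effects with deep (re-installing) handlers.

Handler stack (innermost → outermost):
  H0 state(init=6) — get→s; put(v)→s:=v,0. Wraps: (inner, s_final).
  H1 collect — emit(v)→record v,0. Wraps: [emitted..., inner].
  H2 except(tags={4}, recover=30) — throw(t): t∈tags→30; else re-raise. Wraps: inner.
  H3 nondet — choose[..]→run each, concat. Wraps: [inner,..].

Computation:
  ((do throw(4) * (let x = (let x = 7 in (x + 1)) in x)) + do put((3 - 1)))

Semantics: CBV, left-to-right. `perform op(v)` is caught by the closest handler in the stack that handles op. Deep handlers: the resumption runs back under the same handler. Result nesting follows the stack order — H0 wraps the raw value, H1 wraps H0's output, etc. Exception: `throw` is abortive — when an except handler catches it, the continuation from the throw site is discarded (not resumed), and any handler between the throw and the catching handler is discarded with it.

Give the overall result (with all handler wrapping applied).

Working:
throw(4) @ H2 caught ⇒ 30
H3 returns [30]
= [30]

Answer: [30]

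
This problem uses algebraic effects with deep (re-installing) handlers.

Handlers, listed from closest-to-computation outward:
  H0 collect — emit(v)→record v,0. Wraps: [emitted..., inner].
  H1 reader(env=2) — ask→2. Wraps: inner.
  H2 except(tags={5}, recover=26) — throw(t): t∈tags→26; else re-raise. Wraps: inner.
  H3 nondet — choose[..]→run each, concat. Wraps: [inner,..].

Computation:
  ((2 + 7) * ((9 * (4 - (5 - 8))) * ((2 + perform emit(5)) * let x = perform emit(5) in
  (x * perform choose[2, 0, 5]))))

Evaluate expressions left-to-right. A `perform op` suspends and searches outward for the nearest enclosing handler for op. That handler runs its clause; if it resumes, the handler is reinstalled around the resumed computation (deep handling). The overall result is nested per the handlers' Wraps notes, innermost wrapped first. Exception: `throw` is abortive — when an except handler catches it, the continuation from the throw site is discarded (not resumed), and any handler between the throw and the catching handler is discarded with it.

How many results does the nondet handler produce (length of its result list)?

Answer: 3

Evaluation trace:
emit(5) @ H0 ⇒ out+=5
emit(5) @ H0 ⇒ out+=5
choose[2, 0, 5] @ H3
  branch[0] choose=2:
    H0 returns [5, 5, 0]
    H1 returns [5, 5, 0]
    H2 returns [5, 5, 0]
    H3 returns [[5, 5, 0]]
  branch[1] choose=0:
    H0 returns [5, 5, 0]
    H1 returns [5, 5, 0]
    H2 returns [5, 5, 0]
    H3 returns [[5, 5, 0]]
  branch[2] choose=5:
    H0 returns [5, 5, 0]
    H1 returns [5, 5, 0]
    H2 returns [5, 5, 0]
    H3 returns [[5, 5, 0]]
= [[5, 5, 0], [5, 5, 0], [5, 5, 0]]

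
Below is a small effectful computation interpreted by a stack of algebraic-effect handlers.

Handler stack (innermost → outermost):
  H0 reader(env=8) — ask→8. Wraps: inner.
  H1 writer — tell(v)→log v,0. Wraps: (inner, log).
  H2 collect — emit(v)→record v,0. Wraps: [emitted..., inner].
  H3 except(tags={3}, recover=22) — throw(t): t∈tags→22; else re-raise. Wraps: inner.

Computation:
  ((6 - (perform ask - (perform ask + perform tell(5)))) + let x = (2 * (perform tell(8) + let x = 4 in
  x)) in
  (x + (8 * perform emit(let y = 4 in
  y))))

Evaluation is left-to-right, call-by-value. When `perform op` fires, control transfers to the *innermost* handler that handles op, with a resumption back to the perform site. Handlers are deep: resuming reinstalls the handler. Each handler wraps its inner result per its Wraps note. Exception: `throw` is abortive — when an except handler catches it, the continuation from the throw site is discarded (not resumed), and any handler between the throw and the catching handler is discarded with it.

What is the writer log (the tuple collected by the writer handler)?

Answer: (5, 8)

Step-by-step:
ask @ H0 ⇒ 8
ask @ H0 ⇒ 8
tell(5) @ H1 ⇒ log+=5
tell(8) @ H1 ⇒ log+=8
emit(4) @ H2 ⇒ out+=4
H0 returns 14
H1 returns (14, (5, 8))
H2 returns [4, (14, (5, 8))]
H3 returns [4, (14, (5, 8))]
= [4, (14, (5, 8))]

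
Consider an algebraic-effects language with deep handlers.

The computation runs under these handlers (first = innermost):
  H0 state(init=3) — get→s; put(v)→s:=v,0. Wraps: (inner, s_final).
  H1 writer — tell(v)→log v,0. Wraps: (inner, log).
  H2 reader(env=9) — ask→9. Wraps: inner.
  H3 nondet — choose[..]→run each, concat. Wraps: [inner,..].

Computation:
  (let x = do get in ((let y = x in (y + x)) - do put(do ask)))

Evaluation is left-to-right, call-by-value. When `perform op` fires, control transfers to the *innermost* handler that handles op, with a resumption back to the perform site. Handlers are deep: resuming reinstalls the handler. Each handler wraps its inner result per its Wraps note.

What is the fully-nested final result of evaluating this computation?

Answer: [((6, 9), ())]

Working:
get @ H0 ⇒ 3
ask @ H2 ⇒ 9
put(9) @ H0 ⇒ s:=9
H0 returns (6, 9)
H1 returns ((6, 9), ())
H2 returns ((6, 9), ())
H3 returns [((6, 9), ())]
= [((6, 9), ())]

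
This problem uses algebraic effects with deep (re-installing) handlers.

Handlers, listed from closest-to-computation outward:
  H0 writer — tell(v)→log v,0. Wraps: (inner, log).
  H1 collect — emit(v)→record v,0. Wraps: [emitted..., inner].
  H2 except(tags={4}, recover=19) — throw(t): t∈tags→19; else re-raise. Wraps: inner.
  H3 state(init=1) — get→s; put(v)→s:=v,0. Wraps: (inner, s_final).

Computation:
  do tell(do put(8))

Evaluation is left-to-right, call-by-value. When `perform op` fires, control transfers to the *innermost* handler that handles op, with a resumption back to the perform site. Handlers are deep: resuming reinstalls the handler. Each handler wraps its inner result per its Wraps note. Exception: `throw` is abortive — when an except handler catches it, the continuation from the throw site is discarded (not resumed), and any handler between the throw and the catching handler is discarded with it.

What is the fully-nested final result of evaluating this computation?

Answer: ([(0, (0))], 8)

Step-by-step:
put(8) @ H3 ⇒ s:=8
tell(0) @ H0 ⇒ log+=0
H0 returns (0, (0))
H1 returns [(0, (0))]
H2 returns [(0, (0))]
H3 returns ([(0, (0))], 8)
= ([(0, (0))], 8)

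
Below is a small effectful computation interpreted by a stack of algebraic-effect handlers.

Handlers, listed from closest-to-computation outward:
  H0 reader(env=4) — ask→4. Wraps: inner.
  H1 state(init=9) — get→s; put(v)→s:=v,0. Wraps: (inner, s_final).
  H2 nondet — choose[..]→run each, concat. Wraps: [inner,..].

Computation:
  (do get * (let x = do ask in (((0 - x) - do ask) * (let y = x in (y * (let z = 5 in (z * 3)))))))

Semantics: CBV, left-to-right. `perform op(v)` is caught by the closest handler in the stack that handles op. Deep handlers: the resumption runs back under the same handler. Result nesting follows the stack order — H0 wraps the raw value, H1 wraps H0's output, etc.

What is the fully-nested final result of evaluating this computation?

Answer: [(-4320, 9)]

Working:
get @ H1 ⇒ 9
ask @ H0 ⇒ 4
ask @ H0 ⇒ 4
H0 returns -4320
H1 returns (-4320, 9)
H2 returns [(-4320, 9)]
= [(-4320, 9)]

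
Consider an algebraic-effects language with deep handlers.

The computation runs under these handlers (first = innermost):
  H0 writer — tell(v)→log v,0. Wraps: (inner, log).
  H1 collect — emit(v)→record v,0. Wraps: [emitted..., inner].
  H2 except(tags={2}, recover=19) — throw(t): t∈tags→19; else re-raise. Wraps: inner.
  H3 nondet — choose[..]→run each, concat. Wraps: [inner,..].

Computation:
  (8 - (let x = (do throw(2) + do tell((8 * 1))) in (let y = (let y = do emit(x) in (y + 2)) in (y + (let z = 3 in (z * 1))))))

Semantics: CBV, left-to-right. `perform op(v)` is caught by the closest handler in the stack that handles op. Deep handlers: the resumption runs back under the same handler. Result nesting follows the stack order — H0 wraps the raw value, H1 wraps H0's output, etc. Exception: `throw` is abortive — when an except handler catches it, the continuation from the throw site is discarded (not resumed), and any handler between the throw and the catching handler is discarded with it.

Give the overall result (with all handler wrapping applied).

Evaluation trace:
throw(2) @ H2 caught ⇒ 19
H3 returns [19]
= [19]

Answer: [19]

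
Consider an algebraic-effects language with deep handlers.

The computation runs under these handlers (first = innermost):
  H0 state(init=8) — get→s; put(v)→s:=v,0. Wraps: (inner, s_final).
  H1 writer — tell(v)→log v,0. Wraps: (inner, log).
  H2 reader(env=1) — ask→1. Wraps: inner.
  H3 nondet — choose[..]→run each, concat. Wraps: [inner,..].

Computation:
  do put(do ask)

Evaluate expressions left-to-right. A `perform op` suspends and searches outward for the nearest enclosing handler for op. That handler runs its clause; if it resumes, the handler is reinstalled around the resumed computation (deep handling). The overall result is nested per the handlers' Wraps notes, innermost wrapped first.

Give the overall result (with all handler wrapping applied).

Step-by-step:
ask @ H2 ⇒ 1
put(1) @ H0 ⇒ s:=1
H0 returns (0, 1)
H1 returns ((0, 1), ())
H2 returns ((0, 1), ())
H3 returns [((0, 1), ())]
= [((0, 1), ())]

Answer: [((0, 1), ())]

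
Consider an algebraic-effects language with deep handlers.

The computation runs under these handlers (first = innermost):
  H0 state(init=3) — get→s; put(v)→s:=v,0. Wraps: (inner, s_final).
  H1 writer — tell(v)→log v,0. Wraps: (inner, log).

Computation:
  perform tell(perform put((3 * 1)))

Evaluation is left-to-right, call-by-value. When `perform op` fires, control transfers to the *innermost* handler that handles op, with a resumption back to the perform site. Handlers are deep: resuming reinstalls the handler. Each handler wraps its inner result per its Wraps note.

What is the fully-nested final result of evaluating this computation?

Answer: ((0, 3), (0))

Step-by-step:
put(3) @ H0 ⇒ s:=3
tell(0) @ H1 ⇒ log+=0
H0 returns (0, 3)
H1 returns ((0, 3), (0))
= ((0, 3), (0))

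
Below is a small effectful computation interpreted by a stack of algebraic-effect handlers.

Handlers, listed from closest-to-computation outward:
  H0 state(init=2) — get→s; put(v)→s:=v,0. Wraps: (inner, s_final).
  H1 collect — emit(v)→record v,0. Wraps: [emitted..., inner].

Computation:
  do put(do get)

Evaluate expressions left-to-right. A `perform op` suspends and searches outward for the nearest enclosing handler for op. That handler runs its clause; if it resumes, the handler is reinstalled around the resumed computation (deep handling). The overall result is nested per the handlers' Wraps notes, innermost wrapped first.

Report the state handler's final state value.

Evaluation trace:
get @ H0 ⇒ 2
put(2) @ H0 ⇒ s:=2
H0 returns (0, 2)
H1 returns [(0, 2)]
= [(0, 2)]

Answer: 2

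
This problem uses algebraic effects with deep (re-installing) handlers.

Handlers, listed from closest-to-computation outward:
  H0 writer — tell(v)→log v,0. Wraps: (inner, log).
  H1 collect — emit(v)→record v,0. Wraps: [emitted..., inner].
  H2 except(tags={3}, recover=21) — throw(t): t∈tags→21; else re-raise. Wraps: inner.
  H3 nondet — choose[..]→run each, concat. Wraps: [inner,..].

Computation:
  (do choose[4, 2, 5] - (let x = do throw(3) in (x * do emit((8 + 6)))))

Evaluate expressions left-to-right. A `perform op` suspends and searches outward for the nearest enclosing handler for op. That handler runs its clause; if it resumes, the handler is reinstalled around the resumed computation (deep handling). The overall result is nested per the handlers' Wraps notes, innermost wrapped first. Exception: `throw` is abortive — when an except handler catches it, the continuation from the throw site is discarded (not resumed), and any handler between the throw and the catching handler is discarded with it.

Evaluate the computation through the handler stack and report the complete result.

Working:
choose[4, 2, 5] @ H3
  branch[0] choose=4:
    throw(3) @ H2 caught ⇒ 21
    H3 returns [21]
  branch[1] choose=2:
    throw(3) @ H2 caught ⇒ 21
    H3 returns [21]
  branch[2] choose=5:
    throw(3) @ H2 caught ⇒ 21
    H3 returns [21]
= [21, 21, 21]

Answer: [21, 21, 21]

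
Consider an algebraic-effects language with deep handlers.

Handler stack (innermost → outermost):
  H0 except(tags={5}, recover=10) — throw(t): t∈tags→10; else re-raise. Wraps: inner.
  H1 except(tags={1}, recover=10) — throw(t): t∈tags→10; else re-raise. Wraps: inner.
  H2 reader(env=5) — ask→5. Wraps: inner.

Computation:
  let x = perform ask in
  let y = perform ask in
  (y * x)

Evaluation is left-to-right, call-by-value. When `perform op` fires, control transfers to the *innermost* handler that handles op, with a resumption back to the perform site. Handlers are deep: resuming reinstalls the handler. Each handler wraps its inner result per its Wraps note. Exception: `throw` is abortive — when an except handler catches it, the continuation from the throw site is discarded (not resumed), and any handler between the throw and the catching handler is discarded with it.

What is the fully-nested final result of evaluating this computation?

Working:
ask @ H2 ⇒ 5
ask @ H2 ⇒ 5
H0 returns 25
H1 returns 25
H2 returns 25
= 25

Answer: 25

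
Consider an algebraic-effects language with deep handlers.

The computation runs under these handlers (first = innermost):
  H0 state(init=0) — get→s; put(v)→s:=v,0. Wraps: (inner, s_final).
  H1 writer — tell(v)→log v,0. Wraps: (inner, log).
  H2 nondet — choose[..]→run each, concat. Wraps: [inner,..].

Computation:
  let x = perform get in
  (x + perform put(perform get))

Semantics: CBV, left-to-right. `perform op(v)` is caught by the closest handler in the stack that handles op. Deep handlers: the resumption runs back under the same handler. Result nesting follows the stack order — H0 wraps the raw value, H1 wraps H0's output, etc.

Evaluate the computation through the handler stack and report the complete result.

Evaluation trace:
get @ H0 ⇒ 0
get @ H0 ⇒ 0
put(0) @ H0 ⇒ s:=0
H0 returns (0, 0)
H1 returns ((0, 0), ())
H2 returns [((0, 0), ())]
= [((0, 0), ())]

Answer: [((0, 0), ())]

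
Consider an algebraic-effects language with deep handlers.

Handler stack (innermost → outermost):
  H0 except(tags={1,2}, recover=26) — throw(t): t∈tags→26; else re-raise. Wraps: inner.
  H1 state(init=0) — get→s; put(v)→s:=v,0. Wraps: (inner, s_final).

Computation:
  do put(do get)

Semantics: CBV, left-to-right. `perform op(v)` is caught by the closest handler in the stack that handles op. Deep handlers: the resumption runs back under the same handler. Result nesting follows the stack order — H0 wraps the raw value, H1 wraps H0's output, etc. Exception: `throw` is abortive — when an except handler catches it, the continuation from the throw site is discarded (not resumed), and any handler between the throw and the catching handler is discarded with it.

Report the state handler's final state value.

Working:
get @ H1 ⇒ 0
put(0) @ H1 ⇒ s:=0
H0 returns 0
H1 returns (0, 0)
= (0, 0)

Answer: 0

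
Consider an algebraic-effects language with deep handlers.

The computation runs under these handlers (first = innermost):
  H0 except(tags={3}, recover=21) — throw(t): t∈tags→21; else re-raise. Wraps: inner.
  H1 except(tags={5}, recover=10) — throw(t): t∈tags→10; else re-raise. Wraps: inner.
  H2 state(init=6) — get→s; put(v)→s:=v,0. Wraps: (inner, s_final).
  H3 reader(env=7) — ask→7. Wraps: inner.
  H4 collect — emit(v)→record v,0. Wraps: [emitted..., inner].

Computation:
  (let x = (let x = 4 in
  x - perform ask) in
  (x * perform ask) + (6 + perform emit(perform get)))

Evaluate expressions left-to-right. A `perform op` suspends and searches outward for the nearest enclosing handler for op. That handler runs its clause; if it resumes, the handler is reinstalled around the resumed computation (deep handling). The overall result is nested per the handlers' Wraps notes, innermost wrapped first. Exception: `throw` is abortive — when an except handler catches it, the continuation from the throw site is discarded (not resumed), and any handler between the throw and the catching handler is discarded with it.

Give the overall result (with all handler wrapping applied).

Answer: [6, (-15, 6)]

Step-by-step:
ask @ H3 ⇒ 7
ask @ H3 ⇒ 7
get @ H2 ⇒ 6
emit(6) @ H4 ⇒ out+=6
H0 returns -15
H1 returns -15
H2 returns (-15, 6)
H3 returns (-15, 6)
H4 returns [6, (-15, 6)]
= [6, (-15, 6)]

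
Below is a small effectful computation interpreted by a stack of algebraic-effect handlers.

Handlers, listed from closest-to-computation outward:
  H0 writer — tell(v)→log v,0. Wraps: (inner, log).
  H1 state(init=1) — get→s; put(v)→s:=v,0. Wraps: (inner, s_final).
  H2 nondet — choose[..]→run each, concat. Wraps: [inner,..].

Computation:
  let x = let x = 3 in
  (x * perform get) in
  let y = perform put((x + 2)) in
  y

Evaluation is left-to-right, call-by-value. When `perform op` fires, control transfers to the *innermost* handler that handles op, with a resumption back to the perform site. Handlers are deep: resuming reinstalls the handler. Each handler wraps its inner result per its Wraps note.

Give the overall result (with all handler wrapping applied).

Evaluation trace:
get @ H1 ⇒ 1
put(5) @ H1 ⇒ s:=5
H0 returns (0, ())
H1 returns ((0, ()), 5)
H2 returns [((0, ()), 5)]
= [((0, ()), 5)]

Answer: [((0, ()), 5)]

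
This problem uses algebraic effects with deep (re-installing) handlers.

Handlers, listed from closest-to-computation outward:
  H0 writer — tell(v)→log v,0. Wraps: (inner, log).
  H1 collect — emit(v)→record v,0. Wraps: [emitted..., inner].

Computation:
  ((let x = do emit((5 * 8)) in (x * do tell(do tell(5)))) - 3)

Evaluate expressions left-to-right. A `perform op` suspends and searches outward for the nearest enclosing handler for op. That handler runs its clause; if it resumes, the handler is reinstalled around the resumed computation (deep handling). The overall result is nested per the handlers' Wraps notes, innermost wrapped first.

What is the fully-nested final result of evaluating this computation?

Answer: [40, (-3, (5, 0))]

Working:
emit(40) @ H1 ⇒ out+=40
tell(5) @ H0 ⇒ log+=5
tell(0) @ H0 ⇒ log+=0
H0 returns (-3, (5, 0))
H1 returns [40, (-3, (5, 0))]
= [40, (-3, (5, 0))]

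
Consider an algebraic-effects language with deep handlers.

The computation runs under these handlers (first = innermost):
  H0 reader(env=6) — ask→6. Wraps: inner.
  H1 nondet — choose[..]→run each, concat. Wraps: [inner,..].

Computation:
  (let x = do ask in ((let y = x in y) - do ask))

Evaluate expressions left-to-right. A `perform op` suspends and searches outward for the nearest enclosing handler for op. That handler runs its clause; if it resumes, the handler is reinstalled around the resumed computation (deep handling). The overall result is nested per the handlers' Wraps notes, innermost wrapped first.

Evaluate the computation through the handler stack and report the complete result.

Answer: [0]

Evaluation trace:
ask @ H0 ⇒ 6
ask @ H0 ⇒ 6
H0 returns 0
H1 returns [0]
= [0]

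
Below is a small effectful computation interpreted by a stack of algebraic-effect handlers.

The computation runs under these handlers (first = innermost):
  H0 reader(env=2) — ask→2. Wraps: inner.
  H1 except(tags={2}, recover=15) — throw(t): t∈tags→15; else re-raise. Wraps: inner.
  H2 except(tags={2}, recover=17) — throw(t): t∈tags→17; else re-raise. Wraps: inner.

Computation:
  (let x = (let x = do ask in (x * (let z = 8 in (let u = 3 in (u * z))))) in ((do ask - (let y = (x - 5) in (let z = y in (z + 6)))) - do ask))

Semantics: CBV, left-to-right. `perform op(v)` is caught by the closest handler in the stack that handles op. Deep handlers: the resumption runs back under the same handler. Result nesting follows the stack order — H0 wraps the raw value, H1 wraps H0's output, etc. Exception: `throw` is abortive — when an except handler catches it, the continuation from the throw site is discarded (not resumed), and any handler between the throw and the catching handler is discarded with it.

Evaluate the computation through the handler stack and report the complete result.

Answer: -49

Working:
ask @ H0 ⇒ 2
ask @ H0 ⇒ 2
ask @ H0 ⇒ 2
H0 returns -49
H1 returns -49
H2 returns -49
= -49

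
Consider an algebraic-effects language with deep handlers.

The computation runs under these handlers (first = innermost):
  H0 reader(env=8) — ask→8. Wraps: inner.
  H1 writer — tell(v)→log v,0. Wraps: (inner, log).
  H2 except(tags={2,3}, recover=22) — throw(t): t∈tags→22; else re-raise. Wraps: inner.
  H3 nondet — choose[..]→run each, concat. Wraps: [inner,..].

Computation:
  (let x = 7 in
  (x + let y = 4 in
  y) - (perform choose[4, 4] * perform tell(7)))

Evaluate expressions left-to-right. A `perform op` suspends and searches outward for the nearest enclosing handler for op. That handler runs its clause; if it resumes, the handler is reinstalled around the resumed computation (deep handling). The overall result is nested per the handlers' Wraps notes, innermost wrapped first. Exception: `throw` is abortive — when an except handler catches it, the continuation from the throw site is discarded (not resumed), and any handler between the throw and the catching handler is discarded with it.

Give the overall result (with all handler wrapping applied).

Evaluation trace:
choose[4, 4] @ H3
  branch[0] choose=4:
    tell(7) @ H1 ⇒ log+=7
    H0 returns 11
    H1 returns (11, (7))
    H2 returns (11, (7))
    H3 returns [(11, (7))]
  branch[1] choose=4:
    tell(7) @ H1 ⇒ log+=7
    H0 returns 11
    H1 returns (11, (7))
    H2 returns (11, (7))
    H3 returns [(11, (7))]
= [(11, (7)), (11, (7))]

Answer: [(11, (7)), (11, (7))]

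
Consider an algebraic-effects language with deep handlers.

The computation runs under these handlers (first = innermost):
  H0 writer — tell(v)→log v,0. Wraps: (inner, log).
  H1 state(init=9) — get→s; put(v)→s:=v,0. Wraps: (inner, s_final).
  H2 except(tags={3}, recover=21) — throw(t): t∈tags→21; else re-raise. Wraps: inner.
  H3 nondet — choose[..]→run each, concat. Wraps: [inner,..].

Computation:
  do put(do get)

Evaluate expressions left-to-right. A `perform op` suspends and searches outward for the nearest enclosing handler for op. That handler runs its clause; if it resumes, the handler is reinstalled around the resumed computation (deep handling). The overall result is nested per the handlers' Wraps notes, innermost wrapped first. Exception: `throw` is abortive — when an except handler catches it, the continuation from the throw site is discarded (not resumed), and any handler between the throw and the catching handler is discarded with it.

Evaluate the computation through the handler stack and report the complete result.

Step-by-step:
get @ H1 ⇒ 9
put(9) @ H1 ⇒ s:=9
H0 returns (0, ())
H1 returns ((0, ()), 9)
H2 returns ((0, ()), 9)
H3 returns [((0, ()), 9)]
= [((0, ()), 9)]

Answer: [((0, ()), 9)]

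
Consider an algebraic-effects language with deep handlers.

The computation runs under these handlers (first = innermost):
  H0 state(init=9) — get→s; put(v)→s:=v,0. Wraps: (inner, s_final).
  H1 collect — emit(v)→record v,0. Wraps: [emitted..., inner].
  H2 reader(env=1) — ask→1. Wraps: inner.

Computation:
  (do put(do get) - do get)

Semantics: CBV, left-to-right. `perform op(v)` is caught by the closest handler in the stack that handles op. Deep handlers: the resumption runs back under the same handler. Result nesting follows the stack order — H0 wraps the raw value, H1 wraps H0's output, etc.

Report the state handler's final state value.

Answer: 9

Evaluation trace:
get @ H0 ⇒ 9
put(9) @ H0 ⇒ s:=9
get @ H0 ⇒ 9
H0 returns (-9, 9)
H1 returns [(-9, 9)]
H2 returns [(-9, 9)]
= [(-9, 9)]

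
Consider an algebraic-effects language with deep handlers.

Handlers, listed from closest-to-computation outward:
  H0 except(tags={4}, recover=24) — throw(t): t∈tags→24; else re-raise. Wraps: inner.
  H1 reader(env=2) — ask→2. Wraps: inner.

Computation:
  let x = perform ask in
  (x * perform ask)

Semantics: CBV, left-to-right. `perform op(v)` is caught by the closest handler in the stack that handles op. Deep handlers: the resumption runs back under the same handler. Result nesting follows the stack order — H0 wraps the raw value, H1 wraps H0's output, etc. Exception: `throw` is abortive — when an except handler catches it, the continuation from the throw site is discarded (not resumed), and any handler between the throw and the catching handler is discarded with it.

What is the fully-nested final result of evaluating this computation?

Step-by-step:
ask @ H1 ⇒ 2
ask @ H1 ⇒ 2
H0 returns 4
H1 returns 4
= 4

Answer: 4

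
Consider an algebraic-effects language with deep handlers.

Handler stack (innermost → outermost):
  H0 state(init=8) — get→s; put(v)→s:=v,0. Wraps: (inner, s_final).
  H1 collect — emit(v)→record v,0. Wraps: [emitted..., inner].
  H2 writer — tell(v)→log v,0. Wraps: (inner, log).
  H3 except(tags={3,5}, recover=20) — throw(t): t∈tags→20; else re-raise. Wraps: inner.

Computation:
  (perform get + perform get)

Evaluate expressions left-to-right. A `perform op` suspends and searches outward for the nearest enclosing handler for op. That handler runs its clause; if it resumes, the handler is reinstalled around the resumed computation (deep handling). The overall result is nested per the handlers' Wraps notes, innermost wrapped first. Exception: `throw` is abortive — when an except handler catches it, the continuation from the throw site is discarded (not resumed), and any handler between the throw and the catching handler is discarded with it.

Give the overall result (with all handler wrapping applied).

Answer: ([(16, 8)], ())

Step-by-step:
get @ H0 ⇒ 8
get @ H0 ⇒ 8
H0 returns (16, 8)
H1 returns [(16, 8)]
H2 returns ([(16, 8)], ())
H3 returns ([(16, 8)], ())
= ([(16, 8)], ())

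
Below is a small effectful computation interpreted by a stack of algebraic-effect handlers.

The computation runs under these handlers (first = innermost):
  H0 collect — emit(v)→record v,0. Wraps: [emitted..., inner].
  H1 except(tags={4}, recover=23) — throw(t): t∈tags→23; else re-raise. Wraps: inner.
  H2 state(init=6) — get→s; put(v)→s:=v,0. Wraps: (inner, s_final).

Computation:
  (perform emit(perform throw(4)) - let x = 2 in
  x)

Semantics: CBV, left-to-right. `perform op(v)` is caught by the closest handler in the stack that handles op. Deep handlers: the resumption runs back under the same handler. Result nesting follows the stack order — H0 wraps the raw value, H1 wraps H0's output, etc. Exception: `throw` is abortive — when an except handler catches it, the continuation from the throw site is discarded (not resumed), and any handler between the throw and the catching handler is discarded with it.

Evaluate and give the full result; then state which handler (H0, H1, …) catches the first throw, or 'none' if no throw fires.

Answer: (23, 6) ; first throw caught by: H1

Step-by-step:
throw(4) @ H1 caught ⇒ 23
H2 returns (23, 6)
= (23, 6)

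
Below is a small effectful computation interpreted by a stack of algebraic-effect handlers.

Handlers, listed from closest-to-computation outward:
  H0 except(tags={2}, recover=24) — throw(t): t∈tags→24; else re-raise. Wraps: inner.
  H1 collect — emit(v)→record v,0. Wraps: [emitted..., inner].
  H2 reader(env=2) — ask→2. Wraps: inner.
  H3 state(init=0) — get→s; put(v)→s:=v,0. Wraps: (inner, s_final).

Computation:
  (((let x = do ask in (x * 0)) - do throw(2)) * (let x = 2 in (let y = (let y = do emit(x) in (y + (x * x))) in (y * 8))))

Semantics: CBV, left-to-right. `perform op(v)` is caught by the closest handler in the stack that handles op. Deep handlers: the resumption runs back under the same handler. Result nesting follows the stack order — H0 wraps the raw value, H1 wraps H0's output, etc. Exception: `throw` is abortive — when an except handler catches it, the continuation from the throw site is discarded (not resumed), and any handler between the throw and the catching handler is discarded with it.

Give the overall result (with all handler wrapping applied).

Evaluation trace:
ask @ H2 ⇒ 2
throw(2) @ H0 caught ⇒ 24
H1 returns [24]
H2 returns [24]
H3 returns ([24], 0)
= ([24], 0)

Answer: ([24], 0)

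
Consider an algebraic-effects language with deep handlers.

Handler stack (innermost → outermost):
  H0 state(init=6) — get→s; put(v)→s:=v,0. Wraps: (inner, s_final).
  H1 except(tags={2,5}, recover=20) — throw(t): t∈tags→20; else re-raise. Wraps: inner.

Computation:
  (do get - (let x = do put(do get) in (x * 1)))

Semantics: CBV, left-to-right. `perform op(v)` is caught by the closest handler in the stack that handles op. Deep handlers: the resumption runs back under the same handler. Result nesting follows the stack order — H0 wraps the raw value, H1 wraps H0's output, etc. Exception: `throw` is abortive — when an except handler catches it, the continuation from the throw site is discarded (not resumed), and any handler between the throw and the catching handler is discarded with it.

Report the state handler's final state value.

Evaluation trace:
get @ H0 ⇒ 6
get @ H0 ⇒ 6
put(6) @ H0 ⇒ s:=6
H0 returns (6, 6)
H1 returns (6, 6)
= (6, 6)

Answer: 6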